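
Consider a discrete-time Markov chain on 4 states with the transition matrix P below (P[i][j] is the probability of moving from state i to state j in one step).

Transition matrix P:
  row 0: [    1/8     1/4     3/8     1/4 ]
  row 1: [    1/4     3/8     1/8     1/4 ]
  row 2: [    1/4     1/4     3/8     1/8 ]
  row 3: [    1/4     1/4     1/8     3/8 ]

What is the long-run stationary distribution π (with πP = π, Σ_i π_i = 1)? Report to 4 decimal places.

π = [0.2222, 0.2857, 0.2407, 0.2513]

Balance equations π_j = Σ_i π_i·P[i][j]:
  π_0 = 1/8·π_0 + 1/4·π_1 + 1/4·π_2 + 1/4·π_3
  π_1 = 1/4·π_0 + 3/8·π_1 + 1/4·π_2 + 1/4·π_3
  π_2 = 3/8·π_0 + 1/8·π_1 + 3/8·π_2 + 1/8·π_3
  normalize: π_0 + π_1 + π_2 + π_3 = 1
Solving the linear system gives exactly π = [2/9, 2/7, 13/54, 95/378].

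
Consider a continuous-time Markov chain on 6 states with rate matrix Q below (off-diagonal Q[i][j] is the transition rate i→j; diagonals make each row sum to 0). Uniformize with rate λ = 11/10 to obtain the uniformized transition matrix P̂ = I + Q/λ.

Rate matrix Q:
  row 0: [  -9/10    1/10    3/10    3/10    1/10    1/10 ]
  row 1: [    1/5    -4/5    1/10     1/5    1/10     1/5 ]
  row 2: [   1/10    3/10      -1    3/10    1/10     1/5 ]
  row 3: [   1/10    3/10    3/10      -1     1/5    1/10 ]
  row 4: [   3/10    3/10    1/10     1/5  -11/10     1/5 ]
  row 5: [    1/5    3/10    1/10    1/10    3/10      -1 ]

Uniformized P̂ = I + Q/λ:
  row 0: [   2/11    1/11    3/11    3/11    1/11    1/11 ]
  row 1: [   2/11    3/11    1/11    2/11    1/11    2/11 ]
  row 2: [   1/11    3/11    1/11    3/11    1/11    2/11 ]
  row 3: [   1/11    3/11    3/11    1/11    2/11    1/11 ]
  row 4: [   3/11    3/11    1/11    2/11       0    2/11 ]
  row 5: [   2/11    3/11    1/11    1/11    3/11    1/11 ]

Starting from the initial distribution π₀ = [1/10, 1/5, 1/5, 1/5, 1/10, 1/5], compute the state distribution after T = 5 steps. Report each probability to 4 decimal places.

t=0: π = [0.1000, 0.2000, 0.2000, 0.2000, 0.1000, 0.2000]
t=1: π = [0.1545, 0.2545, 0.1455, 0.1727, 0.1364, 0.1364]
t=2: π = [0.1653, 0.2446, 0.1504, 0.1810, 0.1190, 0.1397]
t=3: π = [0.1625, 0.2427, 0.1539, 0.1814, 0.1219, 0.1376]
t=4: π = [0.1624, 0.2432, 0.1534, 0.1816, 0.1213, 0.1380]
t=5: π = [0.1624, 0.2432, 0.1535, 0.1815, 0.1215, 0.1380]

π = [0.1624, 0.2432, 0.1535, 0.1815, 0.1215, 0.1380]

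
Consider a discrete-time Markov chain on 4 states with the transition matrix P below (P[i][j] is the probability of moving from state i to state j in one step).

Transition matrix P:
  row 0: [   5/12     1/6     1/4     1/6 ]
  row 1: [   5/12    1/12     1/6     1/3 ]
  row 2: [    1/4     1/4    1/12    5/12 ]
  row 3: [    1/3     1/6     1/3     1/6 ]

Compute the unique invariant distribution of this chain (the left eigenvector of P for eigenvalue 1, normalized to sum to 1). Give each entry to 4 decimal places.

π = [0.3592, 0.1708, 0.2200, 0.2501]

Balance equations π_j = Σ_i π_i·P[i][j]:
  π_0 = 5/12·π_0 + 5/12·π_1 + 1/4·π_2 + 1/3·π_3
  π_1 = 1/6·π_0 + 1/12·π_1 + 1/4·π_2 + 1/6·π_3
  π_2 = 1/4·π_0 + 1/6·π_1 + 1/12·π_2 + 1/3·π_3
  normalize: π_0 + π_1 + π_2 + π_3 = 1
Solving the linear system gives exactly π = [774/2155, 368/2155, 474/2155, 539/2155].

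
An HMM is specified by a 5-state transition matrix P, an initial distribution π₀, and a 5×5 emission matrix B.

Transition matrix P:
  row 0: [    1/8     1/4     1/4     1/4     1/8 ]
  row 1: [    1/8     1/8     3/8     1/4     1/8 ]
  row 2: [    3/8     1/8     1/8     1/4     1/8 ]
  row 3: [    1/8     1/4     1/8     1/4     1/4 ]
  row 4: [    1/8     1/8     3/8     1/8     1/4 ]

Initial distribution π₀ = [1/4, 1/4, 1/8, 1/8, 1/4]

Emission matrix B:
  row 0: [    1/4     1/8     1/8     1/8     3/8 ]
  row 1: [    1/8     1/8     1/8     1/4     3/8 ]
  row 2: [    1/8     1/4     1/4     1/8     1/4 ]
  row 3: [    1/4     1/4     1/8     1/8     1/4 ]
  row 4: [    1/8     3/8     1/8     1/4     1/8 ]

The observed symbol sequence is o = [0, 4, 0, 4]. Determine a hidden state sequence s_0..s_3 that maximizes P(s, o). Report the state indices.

t=0: δ = [6.250e-02, 3.125e-02, 1.562e-02, 3.125e-02, 3.125e-02]  (obs o_0=0)
t=1: δ = [2.930e-03, 5.859e-03, 3.906e-03, 3.906e-03, 9.766e-04]  ψ = [0, 0, 0, 0, 0]  (obs o_1=4)
t=2: δ = [3.662e-04, 1.221e-04, 2.747e-04, 3.662e-04, 1.221e-04]  ψ = [2, 3, 1, 1, 3]  (obs o_2=0)
t=3: δ = [3.862e-05, 3.433e-05, 2.289e-05, 2.289e-05, 1.144e-05]  ψ = [2, 0, 0, 0, 3]  (obs o_3=4)
backtrack: best end state = 0; path = [0, 1, 2, 0]

path = [0, 1, 2, 0]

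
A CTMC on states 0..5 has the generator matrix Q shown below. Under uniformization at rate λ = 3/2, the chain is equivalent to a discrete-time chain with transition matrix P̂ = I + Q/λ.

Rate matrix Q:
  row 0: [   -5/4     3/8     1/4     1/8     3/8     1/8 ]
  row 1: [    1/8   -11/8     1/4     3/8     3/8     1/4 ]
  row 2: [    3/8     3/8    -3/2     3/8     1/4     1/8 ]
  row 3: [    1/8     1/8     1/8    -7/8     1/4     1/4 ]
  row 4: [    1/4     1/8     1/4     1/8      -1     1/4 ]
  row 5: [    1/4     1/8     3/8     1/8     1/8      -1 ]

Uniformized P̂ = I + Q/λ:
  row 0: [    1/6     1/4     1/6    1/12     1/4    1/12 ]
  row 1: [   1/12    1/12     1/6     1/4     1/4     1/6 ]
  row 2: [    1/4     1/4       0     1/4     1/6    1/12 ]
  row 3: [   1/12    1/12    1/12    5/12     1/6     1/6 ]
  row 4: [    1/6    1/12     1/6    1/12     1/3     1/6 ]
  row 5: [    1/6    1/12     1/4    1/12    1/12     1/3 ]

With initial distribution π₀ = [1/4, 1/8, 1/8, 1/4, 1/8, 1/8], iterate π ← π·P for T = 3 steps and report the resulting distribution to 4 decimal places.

π = [0.1508, 0.1314, 0.1408, 0.1949, 0.2112, 0.1709]

t=0: π = [0.2500, 0.1250, 0.1250, 0.2500, 0.1250, 0.1250]
t=1: π = [0.1458, 0.1458, 0.1354, 0.2083, 0.2083, 0.1563]
t=2: π = [0.1484, 0.1302, 0.1398, 0.1997, 0.2127, 0.1693]
t=3: π = [0.1508, 0.1314, 0.1408, 0.1949, 0.2112, 0.1709]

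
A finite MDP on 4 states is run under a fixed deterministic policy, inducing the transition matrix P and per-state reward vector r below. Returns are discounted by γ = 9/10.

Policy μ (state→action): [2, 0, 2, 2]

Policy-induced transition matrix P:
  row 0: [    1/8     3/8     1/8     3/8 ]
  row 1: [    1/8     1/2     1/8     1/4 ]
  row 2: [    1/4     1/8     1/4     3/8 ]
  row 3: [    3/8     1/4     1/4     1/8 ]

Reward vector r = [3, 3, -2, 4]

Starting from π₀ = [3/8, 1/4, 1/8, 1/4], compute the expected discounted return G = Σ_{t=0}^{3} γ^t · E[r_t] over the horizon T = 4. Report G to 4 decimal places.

G = 8.4351

t=0: π = [0.3750, 0.2500, 0.1250, 0.2500], E[r] = 2.6250, γ^t·E[r] = 2.625000, running G = 2.625000
t=1: π = [0.2031, 0.3438, 0.1719, 0.2813], E[r] = 2.4219, γ^t·E[r] = 2.179688, running G = 4.804688
t=2: π = [0.2168, 0.3398, 0.1816, 0.2617], E[r] = 2.3535, γ^t·E[r] = 1.906348, running G = 6.711035
t=3: π = [0.2131, 0.3394, 0.1804, 0.2671], E[r] = 2.3650, γ^t·E[r] = 1.724078, running G = 8.435113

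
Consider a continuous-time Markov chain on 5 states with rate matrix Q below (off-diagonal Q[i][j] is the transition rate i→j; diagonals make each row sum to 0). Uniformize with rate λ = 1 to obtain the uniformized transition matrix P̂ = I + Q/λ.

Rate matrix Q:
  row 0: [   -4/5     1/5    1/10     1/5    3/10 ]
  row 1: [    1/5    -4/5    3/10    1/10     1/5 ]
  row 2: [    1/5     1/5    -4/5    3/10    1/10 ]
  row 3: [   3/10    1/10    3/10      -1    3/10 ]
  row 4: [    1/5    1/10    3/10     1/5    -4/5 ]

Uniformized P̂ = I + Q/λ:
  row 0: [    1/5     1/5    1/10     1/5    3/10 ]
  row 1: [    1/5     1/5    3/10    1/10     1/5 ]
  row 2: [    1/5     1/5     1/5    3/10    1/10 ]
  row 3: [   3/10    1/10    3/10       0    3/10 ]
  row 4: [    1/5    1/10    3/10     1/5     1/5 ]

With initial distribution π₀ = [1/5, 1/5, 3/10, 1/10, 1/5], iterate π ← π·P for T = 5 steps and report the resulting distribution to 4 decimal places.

π = [0.2172, 0.1612, 0.2332, 0.1728, 0.2156]

t=0: π = [0.2000, 0.2000, 0.3000, 0.1000, 0.2000]
t=1: π = [0.2100, 0.1700, 0.2300, 0.1900, 0.2000]
t=2: π = [0.2190, 0.1610, 0.2350, 0.1680, 0.2170]
t=3: π = [0.2168, 0.1615, 0.2327, 0.1738, 0.2152]
t=4: π = [0.2174, 0.1611, 0.2334, 0.1724, 0.2158]
t=5: π = [0.2172, 0.1612, 0.2332, 0.1728, 0.2156]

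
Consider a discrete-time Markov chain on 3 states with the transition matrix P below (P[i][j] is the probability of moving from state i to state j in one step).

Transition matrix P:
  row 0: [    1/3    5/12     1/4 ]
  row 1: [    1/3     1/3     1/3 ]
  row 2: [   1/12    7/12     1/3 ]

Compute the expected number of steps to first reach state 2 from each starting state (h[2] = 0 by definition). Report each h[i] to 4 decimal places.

h = [3.5455, 3.2727, 0.0000]

First-step conditioning: h[2] = 0; for i ≠ 2, h[i] = 1 + Σ_k P[i][k]·h[k].
  h[0] = 1 + 1/3·h[0] + 5/12·h[1]
  h[1] = 1 + 1/3·h[0] + 1/3·h[1]
Solving the 2×2 linear system over states ≠ 2 gives exactly h = [39/11, 36/11, 0] (h[2] = 0 is the target).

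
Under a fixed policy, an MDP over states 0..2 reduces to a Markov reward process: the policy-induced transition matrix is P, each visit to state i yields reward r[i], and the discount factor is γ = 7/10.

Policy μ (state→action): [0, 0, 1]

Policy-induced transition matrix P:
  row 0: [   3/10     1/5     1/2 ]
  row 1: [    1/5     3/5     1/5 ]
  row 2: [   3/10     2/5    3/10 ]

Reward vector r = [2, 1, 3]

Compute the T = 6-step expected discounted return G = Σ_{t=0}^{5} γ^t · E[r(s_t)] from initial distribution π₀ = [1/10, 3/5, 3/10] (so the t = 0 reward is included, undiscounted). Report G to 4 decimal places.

G = 5.2395

t=0: π = [0.1000, 0.6000, 0.3000], E[r] = 1.7000, γ^t·E[r] = 1.700000, running G = 1.700000
t=1: π = [0.2400, 0.5000, 0.2600], E[r] = 1.7600, γ^t·E[r] = 1.232000, running G = 2.932000
t=2: π = [0.2500, 0.4520, 0.2980], E[r] = 1.8460, γ^t·E[r] = 0.904540, running G = 3.836540
t=3: π = [0.2548, 0.4404, 0.3048], E[r] = 1.8644, γ^t·E[r] = 0.639489, running G = 4.476029
t=4: π = [0.2560, 0.4371, 0.3069], E[r] = 1.8698, γ^t·E[r] = 0.448939, running G = 4.924968
t=5: π = [0.2563, 0.4362, 0.3075], E[r] = 1.8712, γ^t·E[r] = 0.314501, running G = 5.239469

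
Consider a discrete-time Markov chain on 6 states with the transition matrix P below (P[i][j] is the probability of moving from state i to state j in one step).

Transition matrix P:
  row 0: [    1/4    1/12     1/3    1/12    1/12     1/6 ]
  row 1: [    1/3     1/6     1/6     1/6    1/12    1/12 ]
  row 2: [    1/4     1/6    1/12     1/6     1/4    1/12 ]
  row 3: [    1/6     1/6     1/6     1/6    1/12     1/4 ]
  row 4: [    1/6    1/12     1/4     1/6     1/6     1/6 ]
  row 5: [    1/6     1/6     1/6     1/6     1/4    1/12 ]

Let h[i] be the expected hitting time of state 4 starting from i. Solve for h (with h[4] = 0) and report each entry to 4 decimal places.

First-step conditioning: h[4] = 0; for i ≠ 4, h[i] = 1 + Σ_k P[i][k]·h[k].
  h[0] = 1 + 1/4·h[0] + 1/12·h[1] + 1/3·h[2] + 1/12·h[3] + 1/6·h[5]
  h[1] = 1 + 1/3·h[0] + 1/6·h[1] + 1/6·h[2] + 1/6·h[3] + 1/12·h[5]
  h[2] = 1 + 1/4·h[0] + 1/6·h[1] + 1/12·h[2] + 1/6·h[3] + 1/12·h[5]
  h[3] = 1 + 1/6·h[0] + 1/6·h[1] + 1/6·h[2] + 1/6·h[3] + 1/4·h[5]
  h[5] = 1 + 1/6·h[0] + 1/6·h[1] + 1/6·h[2] + 1/6·h[3] + 1/12·h[5]
Solving the 5×5 linear system over states ≠ 4 gives exactly h = [11868/1681, 12286/1681, 10428/1681, 12026/1681, 0, 10308/1681] (h[4] = 0 is the target).

h = [7.0601, 7.3087, 6.2035, 7.1541, 0.0000, 6.1321]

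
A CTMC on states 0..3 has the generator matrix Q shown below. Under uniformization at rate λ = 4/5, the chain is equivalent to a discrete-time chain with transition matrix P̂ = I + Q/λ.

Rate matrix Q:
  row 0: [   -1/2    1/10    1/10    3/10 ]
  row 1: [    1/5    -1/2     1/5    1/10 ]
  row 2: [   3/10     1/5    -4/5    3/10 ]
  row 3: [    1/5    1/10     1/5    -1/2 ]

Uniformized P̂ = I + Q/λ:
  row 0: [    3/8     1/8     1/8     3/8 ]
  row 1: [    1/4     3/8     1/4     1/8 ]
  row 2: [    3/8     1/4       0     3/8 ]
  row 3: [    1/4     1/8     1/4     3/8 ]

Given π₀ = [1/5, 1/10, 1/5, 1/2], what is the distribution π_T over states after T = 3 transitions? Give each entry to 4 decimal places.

t=0: π = [0.2000, 0.1000, 0.2000, 0.5000]
t=1: π = [0.3000, 0.1750, 0.1750, 0.3500]
t=2: π = [0.3094, 0.1906, 0.1688, 0.3313]
t=3: π = [0.3098, 0.1938, 0.1691, 0.3273]

π = [0.3098, 0.1938, 0.1691, 0.3273]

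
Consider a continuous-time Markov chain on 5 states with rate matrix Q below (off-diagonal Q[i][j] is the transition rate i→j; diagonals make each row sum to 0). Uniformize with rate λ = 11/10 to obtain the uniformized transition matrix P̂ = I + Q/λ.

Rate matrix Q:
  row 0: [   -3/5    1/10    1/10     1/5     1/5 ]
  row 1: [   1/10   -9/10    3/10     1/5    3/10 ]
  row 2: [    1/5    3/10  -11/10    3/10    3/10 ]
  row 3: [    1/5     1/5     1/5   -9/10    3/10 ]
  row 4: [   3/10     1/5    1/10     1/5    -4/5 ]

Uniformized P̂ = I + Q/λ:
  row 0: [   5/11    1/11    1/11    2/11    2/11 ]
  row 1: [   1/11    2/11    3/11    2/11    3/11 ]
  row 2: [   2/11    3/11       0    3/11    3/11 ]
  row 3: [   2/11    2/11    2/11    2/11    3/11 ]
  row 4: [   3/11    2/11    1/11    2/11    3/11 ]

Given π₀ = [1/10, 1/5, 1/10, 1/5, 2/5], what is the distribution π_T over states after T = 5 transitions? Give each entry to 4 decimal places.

π = [0.2597, 0.1699, 0.1278, 0.1934, 0.2492]

t=0: π = [0.1000, 0.2000, 0.1000, 0.2000, 0.4000]
t=1: π = [0.2273, 0.1818, 0.1364, 0.1909, 0.2636]
t=2: π = [0.2512, 0.1736, 0.1289, 0.1942, 0.2521]
t=3: π = [0.2575, 0.1707, 0.1284, 0.1935, 0.2499]
t=4: π = [0.2592, 0.1701, 0.1279, 0.1935, 0.2493]
t=5: π = [0.2597, 0.1699, 0.1278, 0.1934, 0.2492]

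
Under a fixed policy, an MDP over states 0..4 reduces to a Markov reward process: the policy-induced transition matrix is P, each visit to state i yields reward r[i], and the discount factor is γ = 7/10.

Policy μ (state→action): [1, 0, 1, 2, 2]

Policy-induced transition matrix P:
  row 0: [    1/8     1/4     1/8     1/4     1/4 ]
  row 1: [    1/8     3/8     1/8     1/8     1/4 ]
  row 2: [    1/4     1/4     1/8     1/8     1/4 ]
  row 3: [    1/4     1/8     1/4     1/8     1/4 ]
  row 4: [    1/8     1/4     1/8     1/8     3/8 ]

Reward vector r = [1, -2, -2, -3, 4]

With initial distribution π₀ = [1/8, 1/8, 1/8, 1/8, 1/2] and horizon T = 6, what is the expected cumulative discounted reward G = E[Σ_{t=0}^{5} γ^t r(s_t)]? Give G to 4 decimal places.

t=0: π = [0.1250, 0.1250, 0.1250, 0.1250, 0.5000], E[r] = 1.2500, γ^t·E[r] = 1.250000, running G = 1.250000
t=1: π = [0.1563, 0.2500, 0.1406, 0.1406, 0.3125], E[r] = 0.2031, γ^t·E[r] = 0.142188, running G = 1.392188
t=2: π = [0.1602, 0.2637, 0.1426, 0.1445, 0.2891], E[r] = 0.0703, γ^t·E[r] = 0.034453, running G = 1.426641
t=3: π = [0.1609, 0.2649, 0.1431, 0.1450, 0.2861], E[r] = 0.0544, γ^t·E[r] = 0.018674, running G = 1.445315
t=4: π = [0.1610, 0.2650, 0.1431, 0.1451, 0.2858], E[r] = 0.0525, γ^t·E[r] = 0.012610, running G = 1.457925
t=5: π = [0.1610, 0.2650, 0.1431, 0.1451, 0.2857], E[r] = 0.0523, γ^t·E[r] = 0.008788, running G = 1.466713

G = 1.4667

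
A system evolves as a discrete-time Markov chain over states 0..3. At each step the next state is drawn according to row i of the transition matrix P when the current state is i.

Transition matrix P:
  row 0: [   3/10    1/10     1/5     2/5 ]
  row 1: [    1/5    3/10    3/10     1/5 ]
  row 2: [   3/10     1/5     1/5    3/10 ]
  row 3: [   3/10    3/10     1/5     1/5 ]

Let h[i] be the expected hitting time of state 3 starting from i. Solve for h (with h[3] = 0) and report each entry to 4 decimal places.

First-step conditioning: h[3] = 0; for i ≠ 3, h[i] = 1 + Σ_k P[i][k]·h[k].
  h[0] = 1 + 3/10·h[0] + 1/10·h[1] + 1/5·h[2]
  h[1] = 1 + 1/5·h[0] + 3/10·h[1] + 3/10·h[2]
  h[2] = 1 + 3/10·h[0] + 1/5·h[1] + 1/5·h[2]
Solving the 3×3 linear system over states ≠ 3 gives exactly h = [158/55, 40/11, 178/55, 0] (h[3] = 0 is the target).

h = [2.8727, 3.6364, 3.2364, 0.0000]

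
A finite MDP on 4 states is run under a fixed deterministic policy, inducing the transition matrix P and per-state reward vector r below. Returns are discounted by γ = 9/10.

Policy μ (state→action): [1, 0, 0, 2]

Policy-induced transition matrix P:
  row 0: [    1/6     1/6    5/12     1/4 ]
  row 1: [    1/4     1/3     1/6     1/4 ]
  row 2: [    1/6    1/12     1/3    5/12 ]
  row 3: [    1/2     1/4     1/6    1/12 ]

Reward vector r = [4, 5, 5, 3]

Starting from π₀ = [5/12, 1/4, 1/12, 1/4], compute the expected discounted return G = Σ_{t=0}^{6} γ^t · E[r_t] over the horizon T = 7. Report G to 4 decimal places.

G = 21.9459

t=0: π = [0.4167, 0.2500, 0.0833, 0.2500], E[r] = 4.0833, γ^t·E[r] = 4.083333, running G = 4.083333
t=1: π = [0.2708, 0.2222, 0.2847, 0.2222], E[r] = 4.2847, γ^t·E[r] = 3.856250, running G = 7.939583
t=2: π = [0.2593, 0.1985, 0.2818, 0.2604], E[r] = 4.2199, γ^t·E[r] = 3.418125, running G = 11.357708
t=3: π = [0.2700, 0.1980, 0.2785, 0.2536], E[r] = 4.2228, γ^t·E[r] = 3.078457, running G = 14.436165
t=4: π = [0.2677, 0.1976, 0.2806, 0.2541], E[r] = 4.2240, γ^t·E[r] = 2.771379, running G = 17.207544
t=5: π = [0.2678, 0.1974, 0.2804, 0.2544], E[r] = 4.2233, γ^t·E[r] = 2.493841, running G = 19.701385
t=6: π = [0.2679, 0.1974, 0.2804, 0.2543], E[r] = 4.2234, γ^t·E[r] = 2.244506, running G = 21.945890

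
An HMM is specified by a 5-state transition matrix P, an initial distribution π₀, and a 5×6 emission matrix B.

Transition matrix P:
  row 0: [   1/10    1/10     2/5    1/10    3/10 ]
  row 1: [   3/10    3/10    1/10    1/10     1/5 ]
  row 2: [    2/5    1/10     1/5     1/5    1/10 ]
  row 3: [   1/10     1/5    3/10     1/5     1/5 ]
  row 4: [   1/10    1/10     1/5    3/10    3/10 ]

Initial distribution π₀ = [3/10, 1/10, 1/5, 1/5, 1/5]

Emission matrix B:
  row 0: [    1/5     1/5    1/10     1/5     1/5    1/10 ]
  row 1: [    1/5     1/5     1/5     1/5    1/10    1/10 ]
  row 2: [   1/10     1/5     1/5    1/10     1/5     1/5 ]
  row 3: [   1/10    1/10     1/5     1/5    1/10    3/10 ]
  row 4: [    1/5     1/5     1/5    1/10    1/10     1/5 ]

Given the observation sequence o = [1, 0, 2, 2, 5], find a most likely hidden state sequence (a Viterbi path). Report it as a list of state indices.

path = [0, 4, 4, 4, 3]

t=0: δ = [6.000e-02, 2.000e-02, 4.000e-02, 2.000e-02, 4.000e-02]  (obs o_0=1)
t=1: δ = [3.200e-03, 1.200e-03, 2.400e-03, 1.200e-03, 3.600e-03]  ψ = [2, 0, 0, 4, 0]  (obs o_1=0)
t=2: δ = [9.600e-05, 7.200e-05, 2.560e-04, 2.160e-04, 2.160e-04]  ψ = [2, 1, 0, 4, 4]  (obs o_2=2)
t=3: δ = [1.024e-05, 8.640e-06, 1.296e-05, 1.296e-05, 1.296e-05]  ψ = [2, 3, 3, 4, 4]  (obs o_3=2)
t=4: δ = [5.184e-07, 2.592e-07, 8.192e-07, 1.166e-06, 7.776e-07]  ψ = [2, 1, 0, 4, 4]  (obs o_4=5)
backtrack: best end state = 3; path = [0, 4, 4, 4, 3]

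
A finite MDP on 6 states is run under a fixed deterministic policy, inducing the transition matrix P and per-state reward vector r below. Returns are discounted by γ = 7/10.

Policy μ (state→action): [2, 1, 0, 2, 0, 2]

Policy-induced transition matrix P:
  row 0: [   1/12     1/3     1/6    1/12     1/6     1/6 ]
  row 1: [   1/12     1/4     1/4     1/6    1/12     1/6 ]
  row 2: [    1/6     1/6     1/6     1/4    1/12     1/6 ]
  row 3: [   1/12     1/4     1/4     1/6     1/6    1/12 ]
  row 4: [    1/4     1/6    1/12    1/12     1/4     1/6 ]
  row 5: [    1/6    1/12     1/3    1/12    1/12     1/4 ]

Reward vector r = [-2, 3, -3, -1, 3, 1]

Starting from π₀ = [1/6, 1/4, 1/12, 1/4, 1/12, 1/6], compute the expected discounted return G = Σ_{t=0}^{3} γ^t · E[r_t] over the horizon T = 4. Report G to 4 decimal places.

t=0: π = [0.1667, 0.2500, 0.0833, 0.2500, 0.0833, 0.1667], E[r] = 0.3333, γ^t·E[r] = 0.333333, running G = 0.333333
t=1: π = [0.1181, 0.2222, 0.2292, 0.1389, 0.1319, 0.1597], E[r] = 0.1597, γ^t·E[r] = 0.111806, running G = 0.445139
t=2: π = [0.1377, 0.2031, 0.2124, 0.1516, 0.1267, 0.1684], E[r] = 0.0938, γ^t·E[r] = 0.045938, running G = 0.491076
t=3: π = [0.1362, 0.2052, 0.2137, 0.1483, 0.1286, 0.1681], E[r] = 0.1073, γ^t·E[r] = 0.036821, running G = 0.527897

G = 0.5279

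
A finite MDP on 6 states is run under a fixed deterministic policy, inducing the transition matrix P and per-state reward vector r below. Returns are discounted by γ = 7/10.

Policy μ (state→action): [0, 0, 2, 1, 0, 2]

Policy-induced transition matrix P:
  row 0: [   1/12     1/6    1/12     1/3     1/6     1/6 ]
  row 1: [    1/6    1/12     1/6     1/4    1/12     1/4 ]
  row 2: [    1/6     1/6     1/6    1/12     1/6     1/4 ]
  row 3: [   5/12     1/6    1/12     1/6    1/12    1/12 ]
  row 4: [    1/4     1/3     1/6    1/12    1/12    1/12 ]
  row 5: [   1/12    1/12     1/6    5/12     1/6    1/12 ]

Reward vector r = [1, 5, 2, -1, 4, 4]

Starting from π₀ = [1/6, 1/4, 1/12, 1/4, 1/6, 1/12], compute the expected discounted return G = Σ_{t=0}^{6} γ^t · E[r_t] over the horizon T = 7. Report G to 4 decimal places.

t=0: π = [0.1667, 0.2500, 0.0833, 0.2500, 0.1667, 0.0833], E[r] = 2.3333, γ^t·E[r] = 2.333333, running G = 2.333333
t=1: π = [0.2222, 0.1667, 0.1319, 0.2153, 0.1111, 0.1528], E[r] = 2.1597, γ^t·E[r] = 1.511806, running G = 3.845139
t=2: π = [0.1985, 0.1586, 0.1302, 0.2355, 0.1256, 0.1516], E[r] = 2.1250, γ^t·E[r] = 1.041250, running G = 4.886389
t=3: π = [0.2068, 0.1617, 0.1305, 0.2296, 0.1234, 0.1480], E[r] = 2.1325, γ^t·E[r] = 0.731439, running G = 5.617828
t=4: π = [0.2048, 0.1614, 0.1303, 0.2305, 0.1238, 0.1493], E[r] = 2.1342, γ^t·E[r] = 0.512420, running G = 6.130248
t=5: π = [0.2051, 0.1614, 0.1304, 0.2304, 0.1237, 0.1490], E[r] = 2.1334, γ^t·E[r] = 0.358556, running G = 6.488804
t=6: π = [0.2051, 0.1614, 0.1304, 0.2304, 0.1237, 0.1491], E[r] = 2.1336, γ^t·E[r] = 0.251013, running G = 6.739817

G = 6.7398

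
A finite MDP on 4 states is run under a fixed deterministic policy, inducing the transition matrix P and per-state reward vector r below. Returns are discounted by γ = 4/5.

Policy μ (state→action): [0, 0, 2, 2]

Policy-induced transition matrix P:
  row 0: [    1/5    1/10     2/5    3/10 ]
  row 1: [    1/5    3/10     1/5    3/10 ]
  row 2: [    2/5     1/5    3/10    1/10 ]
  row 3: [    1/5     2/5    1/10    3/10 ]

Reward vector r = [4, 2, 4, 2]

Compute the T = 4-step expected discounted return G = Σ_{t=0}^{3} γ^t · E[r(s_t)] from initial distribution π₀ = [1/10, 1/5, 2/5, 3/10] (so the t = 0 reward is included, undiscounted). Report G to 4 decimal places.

G = 8.8768

t=0: π = [0.1000, 0.2000, 0.4000, 0.3000], E[r] = 3.0000, γ^t·E[r] = 3.000000, running G = 3.000000
t=1: π = [0.2800, 0.2700, 0.2300, 0.2200], E[r] = 3.0200, γ^t·E[r] = 2.416000, running G = 5.416000
t=2: π = [0.2460, 0.2430, 0.2570, 0.2540], E[r] = 3.0060, γ^t·E[r] = 1.923840, running G = 7.339840
t=3: π = [0.2514, 0.2505, 0.2495, 0.2486], E[r] = 3.0018, γ^t·E[r] = 1.536922, running G = 8.876762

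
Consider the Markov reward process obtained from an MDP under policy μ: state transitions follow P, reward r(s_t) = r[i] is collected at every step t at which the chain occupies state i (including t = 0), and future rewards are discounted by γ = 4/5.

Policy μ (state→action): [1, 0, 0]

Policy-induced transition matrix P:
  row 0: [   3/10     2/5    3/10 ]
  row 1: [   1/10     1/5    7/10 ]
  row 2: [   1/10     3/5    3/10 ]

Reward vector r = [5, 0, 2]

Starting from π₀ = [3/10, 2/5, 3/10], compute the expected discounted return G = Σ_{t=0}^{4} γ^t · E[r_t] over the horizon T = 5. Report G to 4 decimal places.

t=0: π = [0.3000, 0.4000, 0.3000], E[r] = 2.1000, γ^t·E[r] = 2.100000, running G = 2.100000
t=1: π = [0.1600, 0.3800, 0.4600], E[r] = 1.7200, γ^t·E[r] = 1.376000, running G = 3.476000
t=2: π = [0.1320, 0.4160, 0.4520], E[r] = 1.5640, γ^t·E[r] = 1.000960, running G = 4.476960
t=3: π = [0.1264, 0.4072, 0.4664], E[r] = 1.5648, γ^t·E[r] = 0.801178, running G = 5.278138
t=4: π = [0.1253, 0.4118, 0.4629], E[r] = 1.5522, γ^t·E[r] = 0.635765, running G = 5.913902

G = 5.9139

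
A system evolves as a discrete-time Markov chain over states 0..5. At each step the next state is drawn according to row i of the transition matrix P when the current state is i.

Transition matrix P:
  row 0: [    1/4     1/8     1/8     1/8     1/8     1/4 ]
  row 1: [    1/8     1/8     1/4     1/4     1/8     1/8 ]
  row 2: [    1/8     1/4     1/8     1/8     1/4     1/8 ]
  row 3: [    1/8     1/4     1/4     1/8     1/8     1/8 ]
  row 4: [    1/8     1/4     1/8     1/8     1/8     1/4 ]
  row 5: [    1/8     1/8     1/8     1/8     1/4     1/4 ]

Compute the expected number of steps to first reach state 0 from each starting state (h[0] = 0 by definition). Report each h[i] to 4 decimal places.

First-step conditioning: h[0] = 0; for i ≠ 0, h[i] = 1 + Σ_k P[i][k]·h[k].
  h[1] = 1 + 1/8·h[1] + 1/4·h[2] + 1/4·h[3] + 1/8·h[4] + 1/8·h[5]
  h[2] = 1 + 1/4·h[1] + 1/8·h[2] + 1/8·h[3] + 1/4·h[4] + 1/8·h[5]
  h[3] = 1 + 1/4·h[1] + 1/4·h[2] + 1/8·h[3] + 1/8·h[4] + 1/8·h[5]
  h[4] = 1 + 1/4·h[1] + 1/8·h[2] + 1/8·h[3] + 1/8·h[4] + 1/4·h[5]
  h[5] = 1 + 1/8·h[1] + 1/8·h[2] + 1/8·h[3] + 1/4·h[4] + 1/4·h[5]
Solving the 5×5 linear system over states ≠ 0 gives exactly h = [0, 8, 8, 8, 8, 8] (h[0] = 0 is the target).

h = [0.0000, 8.0000, 8.0000, 8.0000, 8.0000, 8.0000]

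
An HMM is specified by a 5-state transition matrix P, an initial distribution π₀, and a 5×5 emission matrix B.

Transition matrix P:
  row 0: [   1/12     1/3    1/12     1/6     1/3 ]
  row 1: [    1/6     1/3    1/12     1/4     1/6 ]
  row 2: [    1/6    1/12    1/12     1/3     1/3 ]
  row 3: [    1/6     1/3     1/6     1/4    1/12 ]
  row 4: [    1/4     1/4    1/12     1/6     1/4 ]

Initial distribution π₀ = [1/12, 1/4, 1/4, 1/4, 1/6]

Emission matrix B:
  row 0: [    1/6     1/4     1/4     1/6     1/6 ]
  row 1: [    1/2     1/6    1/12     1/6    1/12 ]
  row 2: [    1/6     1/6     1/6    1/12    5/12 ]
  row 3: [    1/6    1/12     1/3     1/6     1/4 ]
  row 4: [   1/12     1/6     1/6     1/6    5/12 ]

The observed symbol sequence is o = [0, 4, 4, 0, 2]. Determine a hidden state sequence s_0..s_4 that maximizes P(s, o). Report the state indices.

path = [1, 4, 4, 1, 3]

t=0: δ = [1.389e-02, 1.250e-01, 4.167e-02, 4.167e-02, 1.389e-02]  (obs o_0=0)
t=1: δ = [3.472e-03, 3.472e-03, 4.340e-03, 7.812e-03, 8.681e-03]  ψ = [1, 1, 1, 1, 1]  (obs o_1=4)
t=2: δ = [3.617e-04, 2.170e-04, 5.425e-04, 4.883e-04, 9.042e-04]  ψ = [4, 3, 3, 3, 4]  (obs o_2=4)
t=3: δ = [3.768e-05, 1.130e-04, 1.356e-05, 3.014e-05, 1.884e-05]  ψ = [4, 4, 3, 2, 4]  (obs o_3=0)
t=4: δ = [4.710e-06, 3.140e-06, 1.570e-06, 9.419e-06, 3.140e-06]  ψ = [1, 1, 1, 1, 1]  (obs o_4=2)
backtrack: best end state = 3; path = [1, 4, 4, 1, 3]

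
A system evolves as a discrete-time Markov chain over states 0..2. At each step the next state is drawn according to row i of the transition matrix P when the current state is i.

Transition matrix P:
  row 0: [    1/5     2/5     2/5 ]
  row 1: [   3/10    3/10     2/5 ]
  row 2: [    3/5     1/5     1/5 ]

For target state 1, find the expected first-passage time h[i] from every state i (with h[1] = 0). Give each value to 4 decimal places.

First-step conditioning: h[1] = 0; for i ≠ 1, h[i] = 1 + Σ_k P[i][k]·h[k].
  h[0] = 1 + 1/5·h[0] + 2/5·h[2]
  h[2] = 1 + 3/5·h[0] + 1/5·h[2]
Solving the 2×2 linear system over states ≠ 1 gives exactly h = [3, 0, 7/2] (h[1] = 0 is the target).

h = [3.0000, 0.0000, 3.5000]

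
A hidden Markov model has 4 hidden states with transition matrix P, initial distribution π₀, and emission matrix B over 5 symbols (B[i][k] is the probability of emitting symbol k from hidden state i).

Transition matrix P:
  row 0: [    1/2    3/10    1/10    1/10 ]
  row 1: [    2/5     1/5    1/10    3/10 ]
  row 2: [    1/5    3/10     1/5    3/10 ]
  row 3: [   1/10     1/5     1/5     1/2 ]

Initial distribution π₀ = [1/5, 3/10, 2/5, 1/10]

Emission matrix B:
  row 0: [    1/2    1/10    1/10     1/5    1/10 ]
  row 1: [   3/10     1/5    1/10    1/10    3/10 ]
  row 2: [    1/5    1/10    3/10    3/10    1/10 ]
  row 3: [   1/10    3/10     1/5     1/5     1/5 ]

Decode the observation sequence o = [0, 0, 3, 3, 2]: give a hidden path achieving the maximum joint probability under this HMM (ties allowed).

path = [0, 0, 0, 0, 0]

t=0: δ = [1.000e-01, 9.000e-02, 8.000e-02, 1.000e-02]  (obs o_0=0)
t=1: δ = [2.500e-02, 9.000e-03, 3.200e-03, 2.700e-03]  ψ = [0, 0, 2, 1]  (obs o_1=0)
t=2: δ = [2.500e-03, 7.500e-04, 7.500e-04, 5.400e-04]  ψ = [0, 0, 0, 1]  (obs o_2=3)
t=3: δ = [2.500e-04, 7.500e-05, 7.500e-05, 5.400e-05]  ψ = [0, 0, 0, 3]  (obs o_3=3)
t=4: δ = [1.250e-05, 7.500e-06, 7.500e-06, 5.400e-06]  ψ = [0, 0, 0, 3]  (obs o_4=2)
backtrack: best end state = 0; path = [0, 0, 0, 0, 0]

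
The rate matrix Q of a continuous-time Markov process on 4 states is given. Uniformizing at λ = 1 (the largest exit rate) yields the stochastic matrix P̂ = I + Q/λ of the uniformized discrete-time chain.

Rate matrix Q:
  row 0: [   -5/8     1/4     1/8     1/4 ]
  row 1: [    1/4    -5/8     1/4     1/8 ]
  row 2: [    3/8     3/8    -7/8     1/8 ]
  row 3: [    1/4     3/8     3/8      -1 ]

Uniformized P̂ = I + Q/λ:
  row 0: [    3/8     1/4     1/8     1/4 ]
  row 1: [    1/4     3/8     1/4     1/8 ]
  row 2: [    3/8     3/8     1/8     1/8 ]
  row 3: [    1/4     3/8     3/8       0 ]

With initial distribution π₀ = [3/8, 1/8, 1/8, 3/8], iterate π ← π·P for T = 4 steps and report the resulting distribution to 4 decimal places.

t=0: π = [0.3750, 0.1250, 0.1250, 0.3750]
t=1: π = [0.3125, 0.3281, 0.2344, 0.1250]
t=2: π = [0.3184, 0.3359, 0.1973, 0.1484]
t=3: π = [0.3145, 0.3352, 0.2041, 0.1462]
t=4: π = [0.3148, 0.3357, 0.2035, 0.1460]

π = [0.3148, 0.3357, 0.2035, 0.1460]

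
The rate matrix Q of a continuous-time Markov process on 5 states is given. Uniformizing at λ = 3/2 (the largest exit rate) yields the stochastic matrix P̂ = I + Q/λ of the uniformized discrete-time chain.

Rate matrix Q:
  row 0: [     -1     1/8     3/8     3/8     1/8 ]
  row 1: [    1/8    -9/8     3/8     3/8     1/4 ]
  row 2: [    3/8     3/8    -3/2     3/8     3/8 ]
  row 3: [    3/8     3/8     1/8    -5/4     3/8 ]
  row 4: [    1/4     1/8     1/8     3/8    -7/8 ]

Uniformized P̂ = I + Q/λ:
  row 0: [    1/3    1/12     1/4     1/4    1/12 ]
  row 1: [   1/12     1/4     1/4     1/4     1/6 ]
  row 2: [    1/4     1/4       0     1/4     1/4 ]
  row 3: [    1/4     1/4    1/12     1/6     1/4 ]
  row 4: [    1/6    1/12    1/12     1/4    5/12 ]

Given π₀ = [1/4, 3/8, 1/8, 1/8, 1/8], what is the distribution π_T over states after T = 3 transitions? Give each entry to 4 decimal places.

π = [0.2180, 0.1745, 0.1394, 0.2308, 0.2373]

t=0: π = [0.2500, 0.3750, 0.1250, 0.1250, 0.1250]
t=1: π = [0.1979, 0.1875, 0.1771, 0.2396, 0.1979]
t=2: π = [0.2188, 0.1840, 0.1328, 0.2300, 0.2344]
t=3: π = [0.2180, 0.1745, 0.1394, 0.2308, 0.2373]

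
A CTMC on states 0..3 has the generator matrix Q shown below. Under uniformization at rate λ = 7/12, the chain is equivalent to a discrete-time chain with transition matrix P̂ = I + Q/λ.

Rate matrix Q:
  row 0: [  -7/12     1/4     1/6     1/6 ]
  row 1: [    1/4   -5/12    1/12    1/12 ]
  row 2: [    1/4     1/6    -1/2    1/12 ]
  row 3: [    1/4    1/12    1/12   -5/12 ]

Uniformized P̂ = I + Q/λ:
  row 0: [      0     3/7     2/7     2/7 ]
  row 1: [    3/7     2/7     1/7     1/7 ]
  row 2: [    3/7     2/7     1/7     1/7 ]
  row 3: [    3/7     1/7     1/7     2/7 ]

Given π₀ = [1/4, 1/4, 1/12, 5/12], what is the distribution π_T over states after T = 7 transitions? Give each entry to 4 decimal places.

π = [0.3001, 0.2976, 0.1857, 0.2166]

t=0: π = [0.2500, 0.2500, 0.0833, 0.4167]
t=1: π = [0.3214, 0.2619, 0.1786, 0.2381]
t=2: π = [0.2908, 0.2976, 0.1888, 0.2228]
t=3: π = [0.3039, 0.2954, 0.1844, 0.2162]
t=4: π = [0.2983, 0.2982, 0.1863, 0.2172]
t=5: π = [0.3007, 0.2973, 0.1855, 0.2165]
t=6: π = [0.2997, 0.2977, 0.1858, 0.2167]
t=7: π = [0.3001, 0.2976, 0.1857, 0.2166]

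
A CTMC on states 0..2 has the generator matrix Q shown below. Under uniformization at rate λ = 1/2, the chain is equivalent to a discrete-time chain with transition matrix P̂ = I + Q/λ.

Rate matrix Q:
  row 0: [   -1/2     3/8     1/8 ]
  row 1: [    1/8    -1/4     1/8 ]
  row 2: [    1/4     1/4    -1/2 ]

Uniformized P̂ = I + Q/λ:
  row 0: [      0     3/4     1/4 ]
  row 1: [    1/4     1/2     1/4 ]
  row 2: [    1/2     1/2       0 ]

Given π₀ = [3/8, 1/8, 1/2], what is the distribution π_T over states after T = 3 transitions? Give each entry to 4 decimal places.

t=0: π = [0.3750, 0.1250, 0.5000]
t=1: π = [0.2813, 0.5938, 0.1250]
t=2: π = [0.2109, 0.5703, 0.2188]
t=3: π = [0.2520, 0.5527, 0.1953]

π = [0.2520, 0.5527, 0.1953]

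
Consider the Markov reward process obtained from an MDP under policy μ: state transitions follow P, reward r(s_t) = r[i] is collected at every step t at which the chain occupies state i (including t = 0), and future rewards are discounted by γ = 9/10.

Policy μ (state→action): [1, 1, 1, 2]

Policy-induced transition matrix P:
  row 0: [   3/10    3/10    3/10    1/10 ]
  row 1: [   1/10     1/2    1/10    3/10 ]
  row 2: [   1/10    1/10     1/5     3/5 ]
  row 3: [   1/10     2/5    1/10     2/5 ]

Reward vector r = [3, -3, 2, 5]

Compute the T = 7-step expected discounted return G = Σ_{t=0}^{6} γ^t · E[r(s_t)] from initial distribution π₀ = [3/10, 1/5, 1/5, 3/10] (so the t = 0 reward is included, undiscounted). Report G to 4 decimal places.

t=0: π = [0.3000, 0.2000, 0.2000, 0.3000], E[r] = 2.2000, γ^t·E[r] = 2.200000, running G = 2.200000
t=1: π = [0.1600, 0.3300, 0.1800, 0.3300], E[r] = 1.5000, γ^t·E[r] = 1.350000, running G = 3.550000
t=2: π = [0.1320, 0.3630, 0.1500, 0.3550], E[r] = 1.3820, γ^t·E[r] = 1.119420, running G = 4.669420
t=3: π = [0.1264, 0.3781, 0.1414, 0.3541], E[r] = 1.2982, γ^t·E[r] = 0.946388, running G = 5.615808
t=4: π = [0.1253, 0.3828, 0.1394, 0.3526], E[r] = 1.2692, γ^t·E[r] = 0.832709, running G = 6.448517
t=5: π = [0.1251, 0.3839, 0.1390, 0.3520], E[r] = 1.2615, γ^t·E[r] = 0.744918, running G = 7.193435
t=6: π = [0.1250, 0.3842, 0.1389, 0.3519], E[r] = 1.2597, γ^t·E[r] = 0.669482, running G = 7.862917

G = 7.8629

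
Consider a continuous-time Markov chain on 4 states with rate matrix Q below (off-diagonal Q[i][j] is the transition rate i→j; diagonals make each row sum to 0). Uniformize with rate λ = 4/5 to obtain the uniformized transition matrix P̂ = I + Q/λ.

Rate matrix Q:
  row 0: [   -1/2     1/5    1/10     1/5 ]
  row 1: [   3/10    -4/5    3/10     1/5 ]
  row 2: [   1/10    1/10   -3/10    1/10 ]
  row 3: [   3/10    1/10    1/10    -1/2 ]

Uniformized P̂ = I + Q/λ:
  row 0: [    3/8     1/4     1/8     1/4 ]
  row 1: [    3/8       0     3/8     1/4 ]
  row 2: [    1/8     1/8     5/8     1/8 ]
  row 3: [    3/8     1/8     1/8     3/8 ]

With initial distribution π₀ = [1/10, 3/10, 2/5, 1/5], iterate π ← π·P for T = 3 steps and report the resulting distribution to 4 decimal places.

π = [0.2875, 0.1410, 0.3367, 0.2348]

t=0: π = [0.1000, 0.3000, 0.4000, 0.2000]
t=1: π = [0.2750, 0.1000, 0.4000, 0.2250]
t=2: π = [0.2750, 0.1469, 0.3500, 0.2281]
t=3: π = [0.2875, 0.1410, 0.3367, 0.2348]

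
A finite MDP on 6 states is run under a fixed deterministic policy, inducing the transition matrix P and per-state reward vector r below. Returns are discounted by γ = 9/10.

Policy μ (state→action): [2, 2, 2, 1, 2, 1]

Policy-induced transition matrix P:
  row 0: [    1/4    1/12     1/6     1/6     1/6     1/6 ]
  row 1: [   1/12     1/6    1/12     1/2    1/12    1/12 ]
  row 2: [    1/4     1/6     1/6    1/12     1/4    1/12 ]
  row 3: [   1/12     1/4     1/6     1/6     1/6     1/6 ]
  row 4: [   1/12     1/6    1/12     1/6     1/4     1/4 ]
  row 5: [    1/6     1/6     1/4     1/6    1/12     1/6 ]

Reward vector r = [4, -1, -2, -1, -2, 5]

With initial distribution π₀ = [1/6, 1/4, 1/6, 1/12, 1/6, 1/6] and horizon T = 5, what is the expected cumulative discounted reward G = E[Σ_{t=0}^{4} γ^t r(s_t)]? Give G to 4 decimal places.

G = 1.5311

t=0: π = [0.1667, 0.2500, 0.1667, 0.0833, 0.1667, 0.1667], E[r] = 0.5000, γ^t·E[r] = 0.500000, running G = 0.500000
t=1: π = [0.1528, 0.1597, 0.1458, 0.2361, 0.1597, 0.1458], E[r] = 0.3333, γ^t·E[r] = 0.300000, running G = 0.800000
t=2: π = [0.1453, 0.1736, 0.1522, 0.2078, 0.1667, 0.1545], E[r] = 0.3345, γ^t·E[r] = 0.270938, running G = 1.070938
t=3: π = [0.1458, 0.1719, 0.1512, 0.2119, 0.1659, 0.1534], E[r] = 0.3323, γ^t·E[r] = 0.242227, running G = 1.313164
t=4: π = [0.1456, 0.1722, 0.1513, 0.2114, 0.1660, 0.1536], E[r] = 0.3322, γ^t·E[r] = 0.217951, running G = 1.531115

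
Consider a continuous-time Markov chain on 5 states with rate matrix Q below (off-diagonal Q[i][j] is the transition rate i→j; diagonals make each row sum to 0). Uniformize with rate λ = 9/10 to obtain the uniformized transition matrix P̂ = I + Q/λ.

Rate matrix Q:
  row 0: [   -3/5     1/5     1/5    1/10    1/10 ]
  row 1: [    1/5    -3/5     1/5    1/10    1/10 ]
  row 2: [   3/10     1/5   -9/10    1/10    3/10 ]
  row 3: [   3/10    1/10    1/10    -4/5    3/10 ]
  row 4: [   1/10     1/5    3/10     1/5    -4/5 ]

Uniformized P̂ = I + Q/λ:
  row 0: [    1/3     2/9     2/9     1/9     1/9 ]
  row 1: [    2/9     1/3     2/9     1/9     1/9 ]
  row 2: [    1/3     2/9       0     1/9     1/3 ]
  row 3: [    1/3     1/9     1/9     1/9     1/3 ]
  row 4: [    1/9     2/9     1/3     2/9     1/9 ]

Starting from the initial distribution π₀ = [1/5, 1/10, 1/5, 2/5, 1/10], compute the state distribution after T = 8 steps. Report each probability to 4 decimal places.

π = [0.2670, 0.2336, 0.1864, 0.1313, 0.1817]

t=0: π = [0.2000, 0.1000, 0.2000, 0.4000, 0.1000]
t=1: π = [0.3000, 0.1889, 0.1444, 0.1222, 0.2444]
t=2: π = [0.2580, 0.2296, 0.2037, 0.1383, 0.1704]
t=3: π = [0.2700, 0.2324, 0.1805, 0.1300, 0.1871]
t=4: π = [0.2659, 0.2336, 0.1884, 0.1319, 0.1801]
t=5: π = [0.2674, 0.2335, 0.1857, 0.1311, 0.1823]
t=6: π = [0.2669, 0.2336, 0.1866, 0.1314, 0.1815]
t=7: π = [0.2670, 0.2336, 0.1863, 0.1313, 0.1818]
t=8: π = [0.2670, 0.2336, 0.1864, 0.1313, 0.1817]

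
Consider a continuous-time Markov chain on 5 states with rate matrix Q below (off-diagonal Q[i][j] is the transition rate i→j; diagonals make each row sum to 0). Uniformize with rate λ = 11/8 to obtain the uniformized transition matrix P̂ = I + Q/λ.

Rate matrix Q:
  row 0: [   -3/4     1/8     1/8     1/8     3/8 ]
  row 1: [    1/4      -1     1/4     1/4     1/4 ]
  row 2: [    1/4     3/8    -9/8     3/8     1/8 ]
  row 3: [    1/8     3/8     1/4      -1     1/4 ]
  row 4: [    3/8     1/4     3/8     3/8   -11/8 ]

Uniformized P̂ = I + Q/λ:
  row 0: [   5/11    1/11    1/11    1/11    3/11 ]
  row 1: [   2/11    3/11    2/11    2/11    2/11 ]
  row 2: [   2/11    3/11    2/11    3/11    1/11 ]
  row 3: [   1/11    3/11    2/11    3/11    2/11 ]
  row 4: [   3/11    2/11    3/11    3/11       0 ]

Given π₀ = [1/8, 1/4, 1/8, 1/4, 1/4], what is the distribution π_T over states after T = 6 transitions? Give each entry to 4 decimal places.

t=0: π = [0.1250, 0.2500, 0.1250, 0.2500, 0.2500]
t=1: π = [0.2159, 0.2273, 0.1932, 0.2273, 0.1364]
t=2: π = [0.2324, 0.2211, 0.1746, 0.2128, 0.1591]
t=3: π = [0.2403, 0.2160, 0.1752, 0.2104, 0.1582]
t=4: π = [0.2426, 0.2147, 0.1743, 0.2094, 0.1590]
t=5: π = [0.2434, 0.2142, 0.1742, 0.2091, 0.1591]
t=6: π = [0.2437, 0.2140, 0.1742, 0.2090, 0.1592]

π = [0.2437, 0.2140, 0.1742, 0.2090, 0.1592]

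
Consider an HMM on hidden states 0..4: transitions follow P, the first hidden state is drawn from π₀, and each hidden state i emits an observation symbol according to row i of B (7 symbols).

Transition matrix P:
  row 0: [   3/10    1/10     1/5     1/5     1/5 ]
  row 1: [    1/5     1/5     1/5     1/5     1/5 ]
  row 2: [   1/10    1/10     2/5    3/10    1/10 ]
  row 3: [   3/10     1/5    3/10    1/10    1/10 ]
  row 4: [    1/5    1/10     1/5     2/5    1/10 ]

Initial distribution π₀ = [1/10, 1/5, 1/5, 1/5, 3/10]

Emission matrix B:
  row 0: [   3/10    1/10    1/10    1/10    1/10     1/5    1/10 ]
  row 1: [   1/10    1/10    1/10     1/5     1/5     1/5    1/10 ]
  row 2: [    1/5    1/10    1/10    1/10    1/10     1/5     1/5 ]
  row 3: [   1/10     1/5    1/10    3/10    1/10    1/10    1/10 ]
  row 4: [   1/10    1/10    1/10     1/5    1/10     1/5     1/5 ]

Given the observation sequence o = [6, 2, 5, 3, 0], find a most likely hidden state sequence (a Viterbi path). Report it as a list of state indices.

t=0: δ = [1.000e-02, 2.000e-02, 4.000e-02, 2.000e-02, 6.000e-02]  (obs o_0=6)
t=1: δ = [1.200e-03, 6.000e-04, 1.600e-03, 2.400e-03, 6.000e-04]  ψ = [4, 4, 2, 4, 4]  (obs o_1=2)
t=2: δ = [1.440e-04, 9.600e-05, 1.440e-04, 4.800e-05, 4.800e-05]  ψ = [3, 3, 3, 2, 0]  (obs o_2=5)
t=3: δ = [4.320e-06, 3.840e-06, 5.760e-06, 1.296e-05, 5.760e-06]  ψ = [0, 1, 2, 2, 0]  (obs o_3=3)
t=4: δ = [1.166e-06, 2.592e-07, 7.776e-07, 2.304e-07, 1.296e-07]  ψ = [3, 3, 3, 4, 3]  (obs o_4=0)
backtrack: best end state = 0; path = [4, 3, 2, 3, 0]

path = [4, 3, 2, 3, 0]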